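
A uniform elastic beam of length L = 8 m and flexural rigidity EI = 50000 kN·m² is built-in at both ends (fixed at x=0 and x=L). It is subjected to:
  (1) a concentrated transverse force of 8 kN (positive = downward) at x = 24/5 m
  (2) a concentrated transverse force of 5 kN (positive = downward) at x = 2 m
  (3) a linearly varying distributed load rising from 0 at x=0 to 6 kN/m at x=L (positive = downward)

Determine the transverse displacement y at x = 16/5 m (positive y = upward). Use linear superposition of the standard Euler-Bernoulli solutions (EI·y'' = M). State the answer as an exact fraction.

y(16/5) = -604567/585937500 m

Load 1 — point force P=8 kN at a=24/5 m (b=L-a=16/5):
  y_1 = -Pb²x²(3aL-(3a+b)x)/(6L³EI)  [x≤a] = -8·(16/5)²·(16/5)²·(3·(24/5)·8-(3·(24/5)+(16/5))·(16/5))/(6·8³·50000) = -47104/146484375 m
Load 2 — point force P=5 kN at a=2 m (b=L-a=6):
  y_2 = -Pa²(L-x)²(3bL-(3b+a)(L-x))/(6L³EI)  [x>a] = -5·2²·(8-(16/5))²·(3·6·8-(3·6+2)·(8-(16/5)))/(6·8³·50000) = -9/62500 m
Load 3 — triangular load w₀=6 kN/m (0→w₀ over full span):
  y_3 = -w₀x²(L-x)²(x+2L)/(120LEI) = -6·(16/5)²·(8-(16/5))²·((16/5)+2·8)/(120·8·50000) = -27648/48828125 m
Superposition: y = Σ y_i = -604567/585937500 m ≈ -0.001032 m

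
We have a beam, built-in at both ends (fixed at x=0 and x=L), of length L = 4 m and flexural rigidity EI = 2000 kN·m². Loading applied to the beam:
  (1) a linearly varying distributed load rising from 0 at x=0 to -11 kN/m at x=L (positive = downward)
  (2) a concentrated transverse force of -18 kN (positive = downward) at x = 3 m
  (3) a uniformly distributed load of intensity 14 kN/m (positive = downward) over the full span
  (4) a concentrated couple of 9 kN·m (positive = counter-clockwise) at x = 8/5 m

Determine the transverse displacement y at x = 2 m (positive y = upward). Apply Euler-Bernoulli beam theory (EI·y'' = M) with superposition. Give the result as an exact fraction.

Load 1 — triangular load w₀=-11 kN/m (0→w₀ over full span):
  y_1 = -w₀x²(L-x)²(x+2L)/(120LEI) = -(-11)·2²·(4-2)²·(2+2·4)/(120·4·2000) = 11/6000 m
Load 2 — point force P=-18 kN at a=3 m (b=L-a=1):
  y_2 = -Pb²x²(3aL-(3a+b)x)/(6L³EI)  [x≤a] = -(-18)·1²·2²·(3·3·4-(3·3+1)·2)/(6·4³·2000) = 3/2000 m
Load 3 — uniform load w=14 kN/m over full span:
  y_3 = -wx²(L-x)²/(24EI) = -14·2²·(4-2)²/(24·2000) = -7/1500 m
Load 4 — applied couple M₀=9 kN·m at a=8/5 m (b=L-a=12/5):
  y_4 = (R_Ax³/6 - M_Ax²/2 - M₀(x-a)²/2)/EI  [x>a] with R_A=81/25, M_A=27/25 = ((81/25)·2³/6 - (27/25)·2²/2 - 9·(2-(8/5))²/2)/2000 = 9/12500 m
Superposition: y = Σ y_i = -23/37500 m ≈ -0.000613 m

y(2) = -23/37500 m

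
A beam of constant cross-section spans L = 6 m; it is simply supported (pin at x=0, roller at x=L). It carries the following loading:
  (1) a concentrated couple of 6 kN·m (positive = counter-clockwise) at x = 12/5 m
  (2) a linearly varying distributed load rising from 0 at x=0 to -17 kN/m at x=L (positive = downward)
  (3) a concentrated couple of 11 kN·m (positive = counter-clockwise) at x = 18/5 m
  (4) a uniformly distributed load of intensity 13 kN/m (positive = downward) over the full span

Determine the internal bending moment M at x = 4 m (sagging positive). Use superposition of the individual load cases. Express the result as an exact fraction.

Load 1 — applied couple M₀=6 kN·m at a=12/5 m (b=L-a=18/5):
  M_1 = M₀x/L - M₀  [x>a] = 6·4/6 - 6 = -2 kN·m
Load 2 — triangular load w₀=-17 kN/m (0→w₀ over full span):
  M_2 = w₀Lx/6 - w₀x³/(6L) = (-17)·6·4/6 - (-17)·4³/(6·6) = -340/9 kN·m
Load 3 — applied couple M₀=11 kN·m at a=18/5 m (b=L-a=12/5):
  M_3 = M₀x/L - M₀  [x>a] = 11·4/6 - 11 = -11/3 kN·m
Load 4 — uniform load w=13 kN/m over full span:
  M_4 = wx(L-x)/2 = 13·4·(6-4)/2 = 52 kN·m
Superposition: M = Σ M_i = 77/9 kN·m ≈ 8.555556 kN·m

M(4) = 77/9 kN·m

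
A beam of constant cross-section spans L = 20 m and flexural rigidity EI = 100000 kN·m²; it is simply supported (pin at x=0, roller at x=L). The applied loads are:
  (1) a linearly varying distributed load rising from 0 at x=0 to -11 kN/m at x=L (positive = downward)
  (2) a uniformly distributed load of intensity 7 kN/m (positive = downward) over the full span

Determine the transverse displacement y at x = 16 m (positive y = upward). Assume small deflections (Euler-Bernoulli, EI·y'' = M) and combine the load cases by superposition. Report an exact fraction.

Load 1 — triangular load w₀=-11 kN/m (0→w₀ over full span):
  y_1 = -w₀x(7L⁴-10L²x²+3x⁴)/(360LEI) = -(-11)·16·(7·20⁴-10·20²·16²+3·16⁴)/(360·20·100000) = 5588/78125 m
Load 2 — uniform load w=7 kN/m over full span:
  y_2 = -wx(L³-2Lx²+x³)/(24EI) = -7·16·(20³-2·20·16²+16³)/(24·100000) = -812/9375 m
Superposition: y = Σ y_i = -3536/234375 m ≈ -0.015087 m

y(16) = -3536/234375 m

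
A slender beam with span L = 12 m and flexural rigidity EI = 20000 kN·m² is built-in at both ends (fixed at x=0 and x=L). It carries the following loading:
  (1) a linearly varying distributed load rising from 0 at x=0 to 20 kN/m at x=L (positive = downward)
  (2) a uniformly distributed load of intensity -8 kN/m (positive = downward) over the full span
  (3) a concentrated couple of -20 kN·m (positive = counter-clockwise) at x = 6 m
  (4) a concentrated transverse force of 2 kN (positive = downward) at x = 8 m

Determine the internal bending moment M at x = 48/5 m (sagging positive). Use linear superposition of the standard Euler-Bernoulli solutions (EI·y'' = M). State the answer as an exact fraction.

Load 1 — triangular load w₀=20 kN/m (0→w₀ over full span):
  M_1 = 3w₀Lx/20 - w₀L²/30 - w₀x³/(6L) = 3·20·12·(48/5)/20 - 20·12²/30 - 20·(48/5)³/(6·12) = 96/25 kN·m
Load 2 — uniform load w=-8 kN/m over full span:
  M_2 = wLx/2 - wL²/12 - wx²/2 = (-8)·12·(48/5)/2 - (-8)·12²/12 - (-8)·(48/5)²/2 = 96/25 kN·m
Load 3 — applied couple M₀=-20 kN·m at a=6 m (b=L-a=6):
  M_3 = R_Ax - M_A - M₀  [x>a] with R_A=-5/2, M_A=-5 = (-5/2)·(48/5) - (-5) - (-20) = 1 kN·m
Load 4 — point force P=2 kN at a=8 m (b=L-a=4):
  M_4 = Pa²(a+3b)(L-x)/L³ - Pa²b/L²  [x>a] = 2·8²·(8+3·4)·(12-(48/5))/12³ - 2·8²·4/12² = 0 kN·m
Superposition: M = Σ M_i = 217/25 kN·m ≈ 8.680000 kN·m

M(48/5) = 217/25 kN·m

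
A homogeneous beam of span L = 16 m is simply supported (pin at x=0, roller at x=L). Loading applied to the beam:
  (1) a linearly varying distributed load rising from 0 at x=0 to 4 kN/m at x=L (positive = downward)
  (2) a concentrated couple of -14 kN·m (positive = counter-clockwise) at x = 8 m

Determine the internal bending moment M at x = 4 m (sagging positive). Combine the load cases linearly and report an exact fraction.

Load 1 — triangular load w₀=4 kN/m (0→w₀ over full span):
  M_1 = w₀Lx/6 - w₀x³/(6L) = 4·16·4/6 - 4·4³/(6·16) = 40 kN·m
Load 2 — applied couple M₀=-14 kN·m at a=8 m (b=L-a=8):
  M_2 = M₀x/L  [x≤a] = (-14)·4/16 = -7/2 kN·m
Superposition: M = Σ M_i = 73/2 kN·m ≈ 36.500000 kN·m

M(4) = 73/2 kN·m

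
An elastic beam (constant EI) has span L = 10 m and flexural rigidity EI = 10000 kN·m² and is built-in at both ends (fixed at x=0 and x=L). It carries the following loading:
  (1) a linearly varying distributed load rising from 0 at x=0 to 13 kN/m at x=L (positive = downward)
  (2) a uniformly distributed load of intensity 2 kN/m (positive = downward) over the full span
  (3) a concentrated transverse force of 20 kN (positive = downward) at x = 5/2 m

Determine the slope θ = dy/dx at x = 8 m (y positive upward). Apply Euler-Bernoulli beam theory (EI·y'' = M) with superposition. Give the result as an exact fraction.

Load 1 — triangular load w₀=13 kN/m (0→w₀ over full span):
  θ_1 = -w₀(2x(L-x)(L-2x)(x+2L)+x²(L-x)²)/(120LEI) = -13·(2·8·(10-8)·(10-2·8)·(8+2·10)+8²·(10-8)²)/(120·10·10000) = 52/9375 rad
Load 2 — uniform load w=2 kN/m over full span:
  θ_2 = -wx(L-x)(L-2x)/(12EI) = -2·8·(10-8)·(10-2·8)/(12·10000) = 1/625 rad
Load 3 — point force P=20 kN at a=5/2 m (b=L-a=15/2):
  θ_3 = Pa²(L-x)(2bL-(3b+a)(L-x))/(2L³EI)  [x>a] = 20·(5/2)²·(10-8)·(2·(15/2)·10-(3·(15/2)+(5/2))·(10-8))/(2·10³·10000) = 1/800 rad
Superposition: θ = Σ θ_i = 2519/300000 rad ≈ 0.008397 rad

θ(8) = 2519/300000 rad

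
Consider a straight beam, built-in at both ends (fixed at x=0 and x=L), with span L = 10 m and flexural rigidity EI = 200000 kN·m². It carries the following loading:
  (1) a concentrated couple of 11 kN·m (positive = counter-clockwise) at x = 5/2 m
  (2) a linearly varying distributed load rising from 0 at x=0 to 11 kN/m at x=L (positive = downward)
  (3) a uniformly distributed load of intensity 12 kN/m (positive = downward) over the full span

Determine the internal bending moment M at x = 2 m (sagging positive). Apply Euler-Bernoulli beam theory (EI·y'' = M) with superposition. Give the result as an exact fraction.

M(2) = -1103/240 kN·m

Load 1 — applied couple M₀=11 kN·m at a=5/2 m (b=L-a=15/2):
  M_1 = R_Ax - M_A  [x≤a] with R_A=99/80, M_A=-33/16 = (99/80)·2 - (-33/16) = 363/80 kN·m
Load 2 — triangular load w₀=11 kN/m (0→w₀ over full span):
  M_2 = 3w₀Lx/20 - w₀L²/30 - w₀x³/(6L) = 3·11·10·2/20 - 11·10²/30 - 11·2³/(6·10) = -77/15 kN·m
Load 3 — uniform load w=12 kN/m over full span:
  M_3 = wLx/2 - wL²/12 - wx²/2 = 12·10·2/2 - 12·10²/12 - 12·2²/2 = -4 kN·m
Superposition: M = Σ M_i = -1103/240 kN·m ≈ -4.595833 kN·m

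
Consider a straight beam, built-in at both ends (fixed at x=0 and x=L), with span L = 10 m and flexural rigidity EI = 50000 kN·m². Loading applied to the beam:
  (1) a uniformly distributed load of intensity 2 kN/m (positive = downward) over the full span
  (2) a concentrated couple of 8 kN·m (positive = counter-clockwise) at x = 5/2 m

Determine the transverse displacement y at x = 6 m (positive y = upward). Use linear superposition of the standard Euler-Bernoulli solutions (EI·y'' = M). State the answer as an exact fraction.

y(6) = -47/62500 m

Load 1 — uniform load w=2 kN/m over full span:
  y_1 = -wx²(L-x)²/(24EI) = -2·6²·(10-6)²/(24·50000) = -3/3125 m
Load 2 — applied couple M₀=8 kN·m at a=5/2 m (b=L-a=15/2):
  y_2 = (R_Ax³/6 - M_Ax²/2 - M₀(x-a)²/2)/EI  [x>a] with R_A=9/10, M_A=-3/2 = ((9/10)·6³/6 - (-3/2)·6²/2 - 8·(6-(5/2))²/2)/50000 = 13/62500 m
Superposition: y = Σ y_i = -47/62500 m ≈ -0.000752 m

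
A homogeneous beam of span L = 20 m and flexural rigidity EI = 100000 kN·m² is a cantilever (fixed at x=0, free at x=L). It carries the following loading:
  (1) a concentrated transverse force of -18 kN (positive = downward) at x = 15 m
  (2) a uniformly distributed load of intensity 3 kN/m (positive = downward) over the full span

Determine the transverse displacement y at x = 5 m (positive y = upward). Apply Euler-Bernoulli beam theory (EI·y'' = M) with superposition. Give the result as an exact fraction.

y(5) = -213/6400 m

Load 1 — point force P=-18 kN at a=15 m (b=L-a=5):
  y_1 = -Px²(3a-x)/(6EI)  [x≤a] = -(-18)·5²·(3·15-5)/(6·100000) = 3/100 m
Load 2 — uniform load w=3 kN/m over full span:
  y_2 = -wx²(x²-4Lx+6L²)/(24EI) = -3·5²·(5²-4·20·5+6·20²)/(24·100000) = -81/1280 m
Superposition: y = Σ y_i = -213/6400 m ≈ -0.033281 m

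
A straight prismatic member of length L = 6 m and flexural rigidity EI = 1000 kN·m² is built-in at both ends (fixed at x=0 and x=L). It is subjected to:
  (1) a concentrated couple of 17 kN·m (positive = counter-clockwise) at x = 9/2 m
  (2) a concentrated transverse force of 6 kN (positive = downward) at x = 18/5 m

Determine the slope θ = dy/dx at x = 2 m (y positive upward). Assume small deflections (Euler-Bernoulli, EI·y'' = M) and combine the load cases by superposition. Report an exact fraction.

Load 1 — applied couple M₀=17 kN·m at a=9/2 m (b=L-a=3/2):
  θ_1 = (R_Ax²/2 - M_Ax)/EI  [x≤a] with R_A=51/16, M_A=85/16 = ((51/16)·2²/2 - (85/16)·2)/1000 = -17/4000 rad
Load 2 — point force P=6 kN at a=18/5 m (b=L-a=12/5):
  θ_2 = -Pb²x(2aL-(3a+b)x)/(2L³EI)  [x≤a] = -6·(12/5)²·2·(2·(18/5)·6-(3·(18/5)+(12/5))·2)/(2·6³·1000) = -42/15625 rad
Superposition: θ = Σ θ_i = -3469/500000 rad ≈ -0.006938 rad

θ(2) = -3469/500000 rad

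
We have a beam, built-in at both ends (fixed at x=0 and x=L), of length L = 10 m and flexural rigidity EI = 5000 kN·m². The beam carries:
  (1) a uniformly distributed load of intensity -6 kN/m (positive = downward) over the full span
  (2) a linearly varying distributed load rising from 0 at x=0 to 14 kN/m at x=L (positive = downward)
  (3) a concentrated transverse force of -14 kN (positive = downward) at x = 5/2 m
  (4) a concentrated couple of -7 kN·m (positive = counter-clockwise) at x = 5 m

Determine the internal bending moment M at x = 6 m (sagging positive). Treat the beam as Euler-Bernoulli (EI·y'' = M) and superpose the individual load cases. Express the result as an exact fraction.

M(6) = 1727/240 kN·m

Load 1 — uniform load w=-6 kN/m over full span:
  M_1 = wLx/2 - wL²/12 - wx²/2 = (-6)·10·6/2 - (-6)·10²/12 - (-6)·6²/2 = -22 kN·m
Load 2 — triangular load w₀=14 kN/m (0→w₀ over full span):
  M_2 = 3w₀Lx/20 - w₀L²/30 - w₀x³/(6L) = 3·14·10·6/20 - 14·10²/30 - 14·6³/(6·10) = 434/15 kN·m
Load 3 — point force P=-14 kN at a=5/2 m (b=L-a=15/2):
  M_3 = Pa²(a+3b)(L-x)/L³ - Pa²b/L²  [x>a] = (-14)·(5/2)²·((5/2)+3·(15/2))·(10-6)/10³ - (-14)·(5/2)²·(15/2)/10² = -35/16 kN·m
Load 4 — applied couple M₀=-7 kN·m at a=5 m (b=L-a=5):
  M_4 = R_Ax - M_A - M₀  [x>a] with R_A=-21/20, M_A=-7/4 = (-21/20)·6 - (-7/4) - (-7) = 49/20 kN·m
Superposition: M = Σ M_i = 1727/240 kN·m ≈ 7.195833 kN·m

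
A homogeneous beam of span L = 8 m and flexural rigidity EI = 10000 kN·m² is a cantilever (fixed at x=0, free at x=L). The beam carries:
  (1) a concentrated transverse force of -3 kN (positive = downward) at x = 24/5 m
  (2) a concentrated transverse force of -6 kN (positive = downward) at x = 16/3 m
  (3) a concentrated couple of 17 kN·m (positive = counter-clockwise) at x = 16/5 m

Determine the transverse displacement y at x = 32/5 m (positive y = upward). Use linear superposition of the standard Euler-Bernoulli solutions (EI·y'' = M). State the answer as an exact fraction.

Load 1 — point force P=-3 kN at a=24/5 m (b=L-a=16/5):
  y_1 = -Pa²(3x-a)/(6EI)  [x>a] = -(-3)·(24/5)²·(3·(32/5)-(24/5))/(6·10000) = 1296/78125 m
Load 2 — point force P=-6 kN at a=16/3 m (b=L-a=8/3):
  y_2 = -Pa²(3x-a)/(6EI)  [x>a] = -(-6)·(16/3)²·(3·(32/5)-(16/3))/(6·10000) = 3328/84375 m
Load 3 — applied couple M₀=17 kN·m at a=16/5 m (b=L-a=24/5):
  y_3 = M₀a(2x-a)/(2EI)  [x>a] = 17·(16/5)·(2·(32/5)-(16/5))/(2·10000) = 408/15625 m
Superposition: y = Σ y_i = 173272/2109375 m ≈ 0.082144 m

y(32/5) = 173272/2109375 m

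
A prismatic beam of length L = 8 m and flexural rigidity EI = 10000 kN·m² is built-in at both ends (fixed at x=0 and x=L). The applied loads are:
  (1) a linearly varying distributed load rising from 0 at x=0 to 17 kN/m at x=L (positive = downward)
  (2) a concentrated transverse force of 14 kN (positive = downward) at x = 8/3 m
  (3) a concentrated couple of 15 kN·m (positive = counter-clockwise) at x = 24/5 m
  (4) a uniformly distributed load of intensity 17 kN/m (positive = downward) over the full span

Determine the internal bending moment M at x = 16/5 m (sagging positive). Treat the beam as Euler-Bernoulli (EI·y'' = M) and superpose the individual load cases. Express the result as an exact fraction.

M(16/5) = 237152/3375 kN·m

Load 1 — triangular load w₀=17 kN/m (0→w₀ over full span):
  M_1 = 3w₀Lx/20 - w₀L²/30 - w₀x³/(6L) = 3·17·8·(16/5)/20 - 17·8²/30 - 17·(16/5)³/(6·8) = 2176/125 kN·m
Load 2 — point force P=14 kN at a=8/3 m (b=L-a=16/3):
  M_2 = Pa²(a+3b)(L-x)/L³ - Pa²b/L²  [x>a] = 14·(8/3)²·((8/3)+3·(16/3))·(8-(16/5))/8³ - 14·(8/3)²·(16/3)/8² = 1232/135 kN·m
Load 3 — applied couple M₀=15 kN·m at a=24/5 m (b=L-a=16/5):
  M_3 = R_Ax - M_A  [x≤a] with R_A=27/10, M_A=24/5 = (27/10)·(16/5) - (24/5) = 96/25 kN·m
Load 4 — uniform load w=17 kN/m over full span:
  M_4 = wLx/2 - wL²/12 - wx²/2 = 17·8·(16/5)/2 - 17·8²/12 - 17·(16/5)²/2 = 2992/75 kN·m
Superposition: M = Σ M_i = 237152/3375 kN·m ≈ 70.267259 kN·m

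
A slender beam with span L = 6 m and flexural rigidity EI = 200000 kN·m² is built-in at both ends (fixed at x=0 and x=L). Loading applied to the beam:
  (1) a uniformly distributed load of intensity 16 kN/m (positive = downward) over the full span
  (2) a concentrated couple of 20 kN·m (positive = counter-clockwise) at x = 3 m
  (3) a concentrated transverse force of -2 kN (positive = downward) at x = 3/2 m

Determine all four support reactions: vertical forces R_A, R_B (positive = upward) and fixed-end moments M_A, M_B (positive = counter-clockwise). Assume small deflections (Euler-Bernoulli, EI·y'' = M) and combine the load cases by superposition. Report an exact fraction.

Load 1 — uniform load w=16 kN/m over full span:
  R_A = wL/2 = 16·6/2 = 48 kN
  M_A = wL²/12 = 16·6²/12 = 48 kN·m
  R_B = wL/2 = 16·6/2 = 48 kN
  M_B = -wL²/12 = -16·6²/12 = -48 kN·m
Load 2 — applied couple M₀=20 kN·m at a=3 m (b=L-a=3):
  R_A = 6M₀ab/L³ = 6·20·3·3/6³ = 5 kN
  M_A = M₀b(2a-b)/L² = 20·3·(2·3-3)/6² = 5 kN·m
  R_B = -6M₀ab/L³ = -6·20·3·3/6³ = -5 kN
  M_B = M₀a(2b-a)/L² = 20·3·(2·3-3)/6² = 5 kN·m
Load 3 — point force P=-2 kN at a=3/2 m (b=L-a=9/2):
  R_A = Pb²(3a+b)/L³ = (-2)·(9/2)²·(3·(3/2)+(9/2))/6³ = -27/16 kN
  M_A = Pab²/L² = (-2)·(3/2)·(9/2)²/6² = -27/16 kN·m
  R_B = Pa²(a+3b)/L³ = (-2)·(3/2)²·((3/2)+3·(9/2))/6³ = -5/16 kN
  M_B = -Pa²b/L² = -(-2)·(3/2)²·(9/2)/6² = 9/16 kN·m
Superposition: R_A = 821/16 kN, M_A = 821/16 kN·m, R_B = 683/16 kN, M_B = -679/16 kN·m

R_A = 821/16 kN, M_A = 821/16 kN·m, R_B = 683/16 kN, M_B = -679/16 kN·m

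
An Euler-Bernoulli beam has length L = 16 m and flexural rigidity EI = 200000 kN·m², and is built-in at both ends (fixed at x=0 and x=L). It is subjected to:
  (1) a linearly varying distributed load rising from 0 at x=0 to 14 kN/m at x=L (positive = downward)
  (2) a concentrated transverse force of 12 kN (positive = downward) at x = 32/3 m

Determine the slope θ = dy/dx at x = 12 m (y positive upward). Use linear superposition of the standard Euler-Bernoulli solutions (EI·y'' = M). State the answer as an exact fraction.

θ(12) = 1021/750000 rad

Load 1 — triangular load w₀=14 kN/m (0→w₀ over full span):
  θ_1 = -w₀(2x(L-x)(L-2x)(x+2L)+x²(L-x)²)/(120LEI) = -14·(2·12·(16-12)·(16-2·12)·(12+2·16)+12²·(16-12)²)/(120·16·200000) = 287/250000 rad
Load 2 — point force P=12 kN at a=32/3 m (b=L-a=16/3):
  θ_2 = Pa²(L-x)(2bL-(3b+a)(L-x))/(2L³EI)  [x>a] = 12·(32/3)²·(16-12)·(2·(16/3)·16-(3·(16/3)+(32/3))·(16-12))/(2·16³·200000) = 2/9375 rad
Superposition: θ = Σ θ_i = 1021/750000 rad ≈ 0.001361 rad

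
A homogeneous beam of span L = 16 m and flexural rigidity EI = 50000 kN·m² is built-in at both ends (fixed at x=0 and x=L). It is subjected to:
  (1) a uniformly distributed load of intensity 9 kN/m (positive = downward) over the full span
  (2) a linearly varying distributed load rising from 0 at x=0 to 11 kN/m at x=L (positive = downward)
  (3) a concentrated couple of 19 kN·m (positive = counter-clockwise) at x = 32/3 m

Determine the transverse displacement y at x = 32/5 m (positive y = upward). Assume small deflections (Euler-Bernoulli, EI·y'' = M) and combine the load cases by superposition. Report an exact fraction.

y(32/5) = -20272672/439453125 m

Load 1 — uniform load w=9 kN/m over full span:
  y_1 = -wx²(L-x)²/(24EI) = -9·(32/5)²·(16-(32/5))²/(24·50000) = -55296/1953125 m
Load 2 — triangular load w₀=11 kN/m (0→w₀ over full span):
  y_2 = -w₀x²(L-x)²(x+2L)/(120LEI) = -11·(32/5)²·(16-(32/5))²·((32/5)+2·16)/(120·16·50000) = -811008/48828125 m
Load 3 — applied couple M₀=19 kN·m at a=32/3 m (b=L-a=16/3):
  y_3 = (R_Ax³/6 - M_Ax²/2)/EI  [x≤a] with R_A=19/12, M_A=19/3 = ((19/12)·(32/5)³/6 - (19/3)·(32/5)²/2)/50000 = -4256/3515625 m
Superposition: y = Σ y_i = -20272672/439453125 m ≈ -0.046132 m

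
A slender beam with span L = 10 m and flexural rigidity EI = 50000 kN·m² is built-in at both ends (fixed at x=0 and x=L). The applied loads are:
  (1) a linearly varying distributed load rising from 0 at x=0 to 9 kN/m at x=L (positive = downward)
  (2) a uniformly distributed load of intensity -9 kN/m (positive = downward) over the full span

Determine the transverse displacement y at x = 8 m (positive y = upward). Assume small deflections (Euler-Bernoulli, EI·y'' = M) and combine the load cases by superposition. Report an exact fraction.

Load 1 — triangular load w₀=9 kN/m (0→w₀ over full span):
  y_1 = -w₀x²(L-x)²(x+2L)/(120LEI) = -9·8²·(10-8)²·(8+2·10)/(120·10·50000) = -84/78125 m
Load 2 — uniform load w=-9 kN/m over full span:
  y_2 = -wx²(L-x)²/(24EI) = -(-9)·8²·(10-8)²/(24·50000) = 6/3125 m
Superposition: y = Σ y_i = 66/78125 m ≈ 0.000845 m

y(8) = 66/78125 m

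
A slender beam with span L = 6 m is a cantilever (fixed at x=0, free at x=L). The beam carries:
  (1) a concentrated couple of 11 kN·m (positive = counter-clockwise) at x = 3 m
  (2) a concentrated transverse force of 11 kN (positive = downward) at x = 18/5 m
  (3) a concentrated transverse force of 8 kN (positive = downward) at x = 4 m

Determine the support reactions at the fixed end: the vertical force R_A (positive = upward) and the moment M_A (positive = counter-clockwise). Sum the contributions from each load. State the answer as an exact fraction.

Load 1 — applied couple M₀=11 kN·m at a=3 m (b=L-a=3):
  R_A = 0 kN
  M_A = -M₀ = -11 kN·m
Load 2 — point force P=11 kN at a=18/5 m (b=L-a=12/5):
  R_A = P = 11 kN
  M_A = Pa = 11·(18/5) = 198/5 kN·m
Load 3 — point force P=8 kN at a=4 m (b=L-a=2):
  R_A = P = 8 kN
  M_A = Pa = 8·4 = 32 kN·m
Superposition: R_A = 19 kN, M_A = 303/5 kN·m

R_A = 19 kN, M_A = 303/5 kN·m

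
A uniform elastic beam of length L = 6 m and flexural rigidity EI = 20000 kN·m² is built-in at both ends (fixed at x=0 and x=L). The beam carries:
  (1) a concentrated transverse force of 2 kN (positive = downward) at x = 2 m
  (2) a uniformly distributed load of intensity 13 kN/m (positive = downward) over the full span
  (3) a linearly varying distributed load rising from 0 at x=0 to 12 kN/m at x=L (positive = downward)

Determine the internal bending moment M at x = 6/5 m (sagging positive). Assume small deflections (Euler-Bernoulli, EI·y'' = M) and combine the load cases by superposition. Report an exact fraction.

Load 1 — point force P=2 kN at a=2 m (b=L-a=4):
  M_1 = Pb²(3a+b)x/L³ - Pab²/L²  [x≤a] = 2·4²·(3·2+4)·(6/5)/6³ - 2·2·4²/6² = 0 kN·m
Load 2 — uniform load w=13 kN/m over full span:
  M_2 = wLx/2 - wL²/12 - wx²/2 = 13·6·(6/5)/2 - 13·6²/12 - 13·(6/5)²/2 = -39/25 kN·m
Load 3 — triangular load w₀=12 kN/m (0→w₀ over full span):
  M_3 = 3w₀Lx/20 - w₀L²/30 - w₀x³/(6L) = 3·12·6·(6/5)/20 - 12·6²/30 - 12·(6/5)³/(6·6) = -252/125 kN·m
Superposition: M = Σ M_i = -447/125 kN·m ≈ -3.576000 kN·m

M(6/5) = -447/125 kN·m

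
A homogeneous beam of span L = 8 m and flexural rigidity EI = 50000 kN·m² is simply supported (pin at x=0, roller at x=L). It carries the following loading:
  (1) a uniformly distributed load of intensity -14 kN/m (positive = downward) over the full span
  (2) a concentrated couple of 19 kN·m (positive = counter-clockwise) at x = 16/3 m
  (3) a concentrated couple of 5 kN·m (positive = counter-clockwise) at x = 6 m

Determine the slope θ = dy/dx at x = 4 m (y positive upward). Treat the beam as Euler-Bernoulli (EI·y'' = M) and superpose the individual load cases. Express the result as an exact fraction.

θ(4) = 61/1800000 rad

Load 1 — uniform load w=-14 kN/m over full span:
  θ_1 = -w(L³-6Lx²+4x³)/(24EI) = -(-14)·(8³-6·8·4²+4·4³)/(24·50000) = 0 rad
Load 2 — applied couple M₀=19 kN·m at a=16/3 m (b=L-a=8/3):
  θ_2 = (M₀x²/(2L)+C₁)/EI  [x≤a] with C₁=M₀(3b²-L²)/(6L)=-152/9 = (19·4²/(2·8)+(-152/9))/50000 = 19/450000 rad
Load 3 — applied couple M₀=5 kN·m at a=6 m (b=L-a=2):
  θ_3 = (M₀x²/(2L)+C₁)/EI  [x≤a] with C₁=M₀(3b²-L²)/(6L)=-65/12 = (5·4²/(2·8)+(-65/12))/50000 = -1/120000 rad
Superposition: θ = Σ θ_i = 61/1800000 rad ≈ 0.000034 rad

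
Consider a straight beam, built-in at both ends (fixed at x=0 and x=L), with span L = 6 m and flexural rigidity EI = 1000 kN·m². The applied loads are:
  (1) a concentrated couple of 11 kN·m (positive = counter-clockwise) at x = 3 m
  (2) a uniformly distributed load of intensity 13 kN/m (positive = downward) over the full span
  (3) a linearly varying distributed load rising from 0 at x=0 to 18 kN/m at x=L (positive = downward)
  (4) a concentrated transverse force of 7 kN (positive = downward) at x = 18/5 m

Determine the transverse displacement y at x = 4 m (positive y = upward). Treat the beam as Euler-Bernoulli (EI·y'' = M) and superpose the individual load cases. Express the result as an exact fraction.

Load 1 — applied couple M₀=11 kN·m at a=3 m (b=L-a=3):
  y_1 = (R_Ax³/6 - M_Ax²/2 - M₀(x-a)²/2)/EI  [x>a] with R_A=11/4, M_A=11/4 = ((11/4)·4³/6 - (11/4)·4²/2 - 11·(4-3)²/2)/1000 = 11/6000 m
Load 2 — uniform load w=13 kN/m over full span:
  y_2 = -wx²(L-x)²/(24EI) = -13·4²·(6-4)²/(24·1000) = -13/375 m
Load 3 — triangular load w₀=18 kN/m (0→w₀ over full span):
  y_3 = -w₀x²(L-x)²(x+2L)/(120LEI) = -18·4²·(6-4)²·(4+2·6)/(120·6·1000) = -16/625 m
Load 4 — point force P=7 kN at a=18/5 m (b=L-a=12/5):
  y_4 = -Pa²(L-x)²(3bL-(3b+a)(L-x))/(6L³EI)  [x>a] = -7·(18/5)²·(6-4)²·(3·(12/5)·6-(3·(12/5)+(18/5))·(6-4))/(6·6³·1000) = -189/31250 m
Superposition: y = Σ y_i = -48361/750000 m ≈ -0.064481 m

y(4) = -48361/750000 m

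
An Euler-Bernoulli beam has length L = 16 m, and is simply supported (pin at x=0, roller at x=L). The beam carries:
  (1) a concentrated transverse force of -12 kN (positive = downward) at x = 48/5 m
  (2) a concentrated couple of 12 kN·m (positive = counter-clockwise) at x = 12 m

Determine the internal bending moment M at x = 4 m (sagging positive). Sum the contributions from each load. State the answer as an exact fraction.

Load 1 — point force P=-12 kN at a=48/5 m (b=L-a=32/5):
  M_1 = Pbx/L  [x≤a] = (-12)·(32/5)·4/16 = -96/5 kN·m
Load 2 — applied couple M₀=12 kN·m at a=12 m (b=L-a=4):
  M_2 = M₀x/L  [x≤a] = 12·4/16 = 3 kN·m
Superposition: M = Σ M_i = -81/5 kN·m ≈ -16.200000 kN·m

M(4) = -81/5 kN·m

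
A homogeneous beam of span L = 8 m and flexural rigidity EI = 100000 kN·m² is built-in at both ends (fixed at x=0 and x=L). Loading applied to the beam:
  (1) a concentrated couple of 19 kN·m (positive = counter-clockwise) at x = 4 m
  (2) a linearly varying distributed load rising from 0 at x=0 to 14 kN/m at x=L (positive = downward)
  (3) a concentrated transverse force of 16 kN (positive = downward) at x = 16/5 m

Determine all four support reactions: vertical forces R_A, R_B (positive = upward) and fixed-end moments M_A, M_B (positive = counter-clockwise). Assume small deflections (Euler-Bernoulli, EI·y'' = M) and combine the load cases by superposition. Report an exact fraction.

R_A = 61461/2000 kN, M_A = 79573/1500 kN·m, R_B = 82539/2000 kN, M_B = -26169/500 kN·m

Load 1 — applied couple M₀=19 kN·m at a=4 m (b=L-a=4):
  R_A = 6M₀ab/L³ = 6·19·4·4/8³ = 57/16 kN
  M_A = M₀b(2a-b)/L² = 19·4·(2·4-4)/8² = 19/4 kN·m
  R_B = -6M₀ab/L³ = -6·19·4·4/8³ = -57/16 kN
  M_B = M₀a(2b-a)/L² = 19·4·(2·4-4)/8² = 19/4 kN·m
Load 2 — triangular load w₀=14 kN/m (0→w₀ over full span):
  R_A = 3w₀L/20 = 3·14·8/20 = 84/5 kN
  M_A = w₀L²/30 = 14·8²/30 = 448/15 kN·m
  R_B = 7w₀L/20 = 7·14·8/20 = 196/5 kN
  M_B = -w₀L²/20 = -14·8²/20 = -224/5 kN·m
Load 3 — point force P=16 kN at a=16/5 m (b=L-a=24/5):
  R_A = Pb²(3a+b)/L³ = 16·(24/5)²·(3·(16/5)+(24/5))/8³ = 1296/125 kN
  M_A = Pab²/L² = 16·(16/5)·(24/5)²/8² = 2304/125 kN·m
  R_B = Pa²(a+3b)/L³ = 16·(16/5)²·((16/5)+3·(24/5))/8³ = 704/125 kN
  M_B = -Pa²b/L² = -16·(16/5)²·(24/5)/8² = -1536/125 kN·m
Superposition: R_A = 61461/2000 kN, M_A = 79573/1500 kN·m, R_B = 82539/2000 kN, M_B = -26169/500 kN·m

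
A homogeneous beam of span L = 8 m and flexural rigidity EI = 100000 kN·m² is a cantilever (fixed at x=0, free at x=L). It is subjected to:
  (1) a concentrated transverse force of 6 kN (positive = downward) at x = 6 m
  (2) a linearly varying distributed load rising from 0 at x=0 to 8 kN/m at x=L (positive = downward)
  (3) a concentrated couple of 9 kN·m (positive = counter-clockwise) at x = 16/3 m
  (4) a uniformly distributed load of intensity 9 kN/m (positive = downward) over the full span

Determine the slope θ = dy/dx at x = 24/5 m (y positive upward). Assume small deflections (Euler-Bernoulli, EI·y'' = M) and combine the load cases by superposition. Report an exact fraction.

θ(24/5) = -97813/7812500 rad

Load 1 — point force P=6 kN at a=6 m (b=L-a=2):
  θ_1 = -Px(2a-x)/(2EI)  [x≤a] = -6·(24/5)·(2·6-(24/5))/(2·100000) = -81/78125 rad
Load 2 — triangular load w₀=8 kN/m (0→w₀ over full span):
  θ_2 = (w₀Lx²/4-w₀L²x/3-w₀x⁴/(24L))/EI = (8·8·(24/5)²/4-8·8²·(24/5)/3-8·(24/5)⁴/(24·8))/100000 = -9232/1953125 rad
Load 3 — applied couple M₀=9 kN·m at a=16/3 m (b=L-a=8/3):
  θ_3 = M₀x/EI  [x≤a] = 9·(24/5)/100000 = 27/62500 rad
Load 4 — uniform load w=9 kN/m over full span:
  θ_4 = -wx(x²-3Lx+3L²)/(6EI) = -9·(24/5)·((24/5)²-3·8·(24/5)+3·8²)/(6·100000) = -2808/390625 rad
Superposition: θ = Σ θ_i = -97813/7812500 rad ≈ -0.012520 rad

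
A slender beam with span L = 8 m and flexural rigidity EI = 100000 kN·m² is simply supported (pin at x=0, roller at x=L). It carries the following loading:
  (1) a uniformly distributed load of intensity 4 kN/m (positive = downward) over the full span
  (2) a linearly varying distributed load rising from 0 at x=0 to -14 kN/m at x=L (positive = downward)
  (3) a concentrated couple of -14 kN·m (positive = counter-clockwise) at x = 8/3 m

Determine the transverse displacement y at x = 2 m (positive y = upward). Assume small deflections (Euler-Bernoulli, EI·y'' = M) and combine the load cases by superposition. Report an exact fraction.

y(2) = 197/225000 m

Load 1 — uniform load w=4 kN/m over full span:
  y_1 = -wx(L³-2Lx²+x³)/(24EI) = -4·2·(8³-2·8·2²+2³)/(24·100000) = -19/12500 m
Load 2 — triangular load w₀=-14 kN/m (0→w₀ over full span):
  y_2 = -w₀x(7L⁴-10L²x²+3x⁴)/(360LEI) = -(-14)·2·(7·8⁴-10·8²·2²+3·2⁴)/(360·8·100000) = 763/300000 m
Load 3 — applied couple M₀=-14 kN·m at a=8/3 m (b=L-a=16/3):
  y_3 = (M₀x³/(6L)+C₁x)/EI  [x≤a] with C₁=M₀(3b²-L²)/(6L)=-56/9 = ((-14)·2³/(6·8)+(-56/9)·2)/100000 = -133/900000 m
Superposition: y = Σ y_i = 197/225000 m ≈ 0.000876 m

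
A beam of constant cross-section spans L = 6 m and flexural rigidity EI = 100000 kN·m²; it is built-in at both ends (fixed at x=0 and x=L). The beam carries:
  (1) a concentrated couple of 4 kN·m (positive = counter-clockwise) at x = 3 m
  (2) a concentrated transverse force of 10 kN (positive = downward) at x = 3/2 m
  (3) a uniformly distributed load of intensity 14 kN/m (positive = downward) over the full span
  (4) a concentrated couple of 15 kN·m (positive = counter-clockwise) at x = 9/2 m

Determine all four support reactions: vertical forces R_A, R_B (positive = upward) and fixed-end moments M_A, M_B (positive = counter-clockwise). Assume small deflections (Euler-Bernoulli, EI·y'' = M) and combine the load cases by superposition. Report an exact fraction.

R_A = 217/4 kN, M_A = 449/8 kN·m, R_B = 159/4 kN, M_B = -373/8 kN·m

Load 1 — applied couple M₀=4 kN·m at a=3 m (b=L-a=3):
  R_A = 6M₀ab/L³ = 6·4·3·3/6³ = 1 kN
  M_A = M₀b(2a-b)/L² = 4·3·(2·3-3)/6² = 1 kN·m
  R_B = -6M₀ab/L³ = -6·4·3·3/6³ = -1 kN
  M_B = M₀a(2b-a)/L² = 4·3·(2·3-3)/6² = 1 kN·m
Load 2 — point force P=10 kN at a=3/2 m (b=L-a=9/2):
  R_A = Pb²(3a+b)/L³ = 10·(9/2)²·(3·(3/2)+(9/2))/6³ = 135/16 kN
  M_A = Pab²/L² = 10·(3/2)·(9/2)²/6² = 135/16 kN·m
  R_B = Pa²(a+3b)/L³ = 10·(3/2)²·((3/2)+3·(9/2))/6³ = 25/16 kN
  M_B = -Pa²b/L² = -10·(3/2)²·(9/2)/6² = -45/16 kN·m
Load 3 — uniform load w=14 kN/m over full span:
  R_A = wL/2 = 14·6/2 = 42 kN
  M_A = wL²/12 = 14·6²/12 = 42 kN·m
  R_B = wL/2 = 14·6/2 = 42 kN
  M_B = -wL²/12 = -14·6²/12 = -42 kN·m
Load 4 — applied couple M₀=15 kN·m at a=9/2 m (b=L-a=3/2):
  R_A = 6M₀ab/L³ = 6·15·(9/2)·(3/2)/6³ = 45/16 kN
  M_A = M₀b(2a-b)/L² = 15·(3/2)·(2·(9/2)-(3/2))/6² = 75/16 kN·m
  R_B = -6M₀ab/L³ = -6·15·(9/2)·(3/2)/6³ = -45/16 kN
  M_B = M₀a(2b-a)/L² = 15·(9/2)·(2·(3/2)-(9/2))/6² = -45/16 kN·m
Superposition: R_A = 217/4 kN, M_A = 449/8 kN·m, R_B = 159/4 kN, M_B = -373/8 kN·m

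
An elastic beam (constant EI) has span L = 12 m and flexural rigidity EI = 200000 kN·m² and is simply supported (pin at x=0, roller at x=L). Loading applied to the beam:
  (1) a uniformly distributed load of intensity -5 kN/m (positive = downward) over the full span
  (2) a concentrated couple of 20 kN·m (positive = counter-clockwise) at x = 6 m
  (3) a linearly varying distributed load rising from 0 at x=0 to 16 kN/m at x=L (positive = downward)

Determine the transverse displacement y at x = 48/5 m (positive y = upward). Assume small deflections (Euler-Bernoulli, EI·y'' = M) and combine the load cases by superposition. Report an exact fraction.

y(48/5) = -1028097/390625000 m

Load 1 — uniform load w=-5 kN/m over full span:
  y_1 = -wx(L³-2Lx²+x³)/(24EI) = -(-5)·(48/5)·(12³-2·12·(48/5)²+(48/5)³)/(24·200000) = 1566/390625 m
Load 2 — applied couple M₀=20 kN·m at a=6 m (b=L-a=6):
  y_2 = (M₀x³/(6L)-M₀(x-a)²/2+C₁x)/EI  [x>a] with C₁=M₀(3b²-L²)/(6L)=-10 = (20·(48/5)³/(6·12)-20·((48/5)-6)²/2+(-10)·(48/5))/200000 = 63/625000 m
Load 3 — triangular load w₀=16 kN/m (0→w₀ over full span):
  y_3 = -w₀x(7L⁴-10L²x²+3x⁴)/(360LEI) = -16·(48/5)·(7·12⁴-10·12²·(48/5)²+3·(48/5)⁴)/(360·12·200000) = -329184/48828125 m
Superposition: y = Σ y_i = -1028097/390625000 m ≈ -0.002632 m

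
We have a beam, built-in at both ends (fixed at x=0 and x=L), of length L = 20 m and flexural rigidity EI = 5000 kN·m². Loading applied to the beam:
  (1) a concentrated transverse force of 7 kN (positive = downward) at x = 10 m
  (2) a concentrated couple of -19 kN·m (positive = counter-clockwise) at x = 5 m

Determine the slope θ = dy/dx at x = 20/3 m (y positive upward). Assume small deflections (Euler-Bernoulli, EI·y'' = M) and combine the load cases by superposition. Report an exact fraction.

Load 1 — point force P=7 kN at a=10 m (b=L-a=10):
  θ_1 = -Pb²x(2aL-(3a+b)x)/(2L³EI)  [x≤a] = -7·10²·(20/3)·(2·10·20-(3·10+10)·(20/3))/(2·20³·5000) = -7/900 rad
Load 2 — applied couple M₀=-19 kN·m at a=5 m (b=L-a=15):
  θ_2 = (R_Ax²/2 - M_Ax - M₀(x-a))/EI  [x>a] with R_A=-171/160, M_A=57/16 = ((-171/160)·(20/3)²/2 - (57/16)·(20/3) - (-19)·((20/3)-5))/5000 = -19/6000 rad
Superposition: θ = Σ θ_i = -197/18000 rad ≈ -0.010944 rad

θ(20/3) = -197/18000 rad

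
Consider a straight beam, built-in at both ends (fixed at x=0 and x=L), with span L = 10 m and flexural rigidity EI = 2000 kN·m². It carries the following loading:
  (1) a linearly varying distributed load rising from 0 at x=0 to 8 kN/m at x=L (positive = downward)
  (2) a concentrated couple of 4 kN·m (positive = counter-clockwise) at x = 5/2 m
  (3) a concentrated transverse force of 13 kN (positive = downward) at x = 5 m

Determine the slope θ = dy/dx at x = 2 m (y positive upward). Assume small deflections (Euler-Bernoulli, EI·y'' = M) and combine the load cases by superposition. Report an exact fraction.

Load 1 — triangular load w₀=8 kN/m (0→w₀ over full span):
  θ_1 = -w₀(2x(L-x)(L-2x)(x+2L)+x²(L-x)²)/(120LEI) = -8·(2·2·(10-2)·(10-2·2)·(2+2·10)+2²·(10-2)²)/(120·10·2000) = -28/1875 rad
Load 2 — applied couple M₀=4 kN·m at a=5/2 m (b=L-a=15/2):
  θ_2 = (R_Ax²/2 - M_Ax)/EI  [x≤a] with R_A=9/20, M_A=-3/4 = ((9/20)·2²/2 - (-3/4)·2)/2000 = 3/2500 rad
Load 3 — point force P=13 kN at a=5 m (b=L-a=5):
  θ_3 = -Pb²x(2aL-(3a+b)x)/(2L³EI)  [x≤a] = -13·5²·2·(2·5·10-(3·5+5)·2)/(2·10³·2000) = -39/4000 rad
Superposition: θ = Σ θ_i = -1409/60000 rad ≈ -0.023483 rad

θ(2) = -1409/60000 rad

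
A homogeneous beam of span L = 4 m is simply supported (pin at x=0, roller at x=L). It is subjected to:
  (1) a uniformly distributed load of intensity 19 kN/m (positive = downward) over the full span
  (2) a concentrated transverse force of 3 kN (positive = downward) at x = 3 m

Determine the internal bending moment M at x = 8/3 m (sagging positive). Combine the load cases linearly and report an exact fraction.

Load 1 — uniform load w=19 kN/m over full span:
  M_1 = wx(L-x)/2 = 19·(8/3)·(4-(8/3))/2 = 304/9 kN·m
Load 2 — point force P=3 kN at a=3 m (b=L-a=1):
  M_2 = Pbx/L  [x≤a] = 3·1·(8/3)/4 = 2 kN·m
Superposition: M = Σ M_i = 322/9 kN·m ≈ 35.777778 kN·m

M(8/3) = 322/9 kN·m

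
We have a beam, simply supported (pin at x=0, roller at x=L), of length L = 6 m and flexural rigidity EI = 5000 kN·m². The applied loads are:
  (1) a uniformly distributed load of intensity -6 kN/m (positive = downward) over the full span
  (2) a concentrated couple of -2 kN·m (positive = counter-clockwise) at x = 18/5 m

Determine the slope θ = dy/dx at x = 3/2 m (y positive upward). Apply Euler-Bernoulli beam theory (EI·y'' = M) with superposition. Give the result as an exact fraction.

Load 1 — uniform load w=-6 kN/m over full span:
  θ_1 = -w(L³-6Lx²+4x³)/(24EI) = -(-6)·(6³-6·6·(3/2)²+4·(3/2)³)/(24·5000) = 297/40000 rad
Load 2 — applied couple M₀=-2 kN·m at a=18/5 m (b=L-a=12/5):
  θ_2 = (M₀x²/(2L)+C₁)/EI  [x≤a] with C₁=M₀(3b²-L²)/(6L)=26/25 = ((-2)·(3/2)²/(2·6)+(26/25))/5000 = 133/1000000 rad
Superposition: θ = Σ θ_i = 3779/500000 rad ≈ 0.007558 rad

θ(3/2) = 3779/500000 rad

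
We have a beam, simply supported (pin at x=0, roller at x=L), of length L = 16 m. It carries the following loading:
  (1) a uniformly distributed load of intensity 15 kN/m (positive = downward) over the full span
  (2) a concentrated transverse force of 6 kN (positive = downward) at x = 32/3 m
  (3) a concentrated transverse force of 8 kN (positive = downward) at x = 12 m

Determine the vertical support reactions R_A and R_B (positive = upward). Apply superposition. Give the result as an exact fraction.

R_A = 124 kN, R_B = 130 kN

Load 1 — uniform load w=15 kN/m over full span:
  R_A = wL/2 = 15·16/2 = 120 kN
  R_B = wL/2 = 15·16/2 = 120 kN
Load 2 — point force P=6 kN at a=32/3 m (b=L-a=16/3):
  R_A = Pb/L = 6·(16/3)/16 = 2 kN
  R_B = Pa/L = 6·(32/3)/16 = 4 kN
Load 3 — point force P=8 kN at a=12 m (b=L-a=4):
  R_A = Pb/L = 8·4/16 = 2 kN
  R_B = Pa/L = 8·12/16 = 6 kN
Superposition: R_A = 124 kN, R_B = 130 kN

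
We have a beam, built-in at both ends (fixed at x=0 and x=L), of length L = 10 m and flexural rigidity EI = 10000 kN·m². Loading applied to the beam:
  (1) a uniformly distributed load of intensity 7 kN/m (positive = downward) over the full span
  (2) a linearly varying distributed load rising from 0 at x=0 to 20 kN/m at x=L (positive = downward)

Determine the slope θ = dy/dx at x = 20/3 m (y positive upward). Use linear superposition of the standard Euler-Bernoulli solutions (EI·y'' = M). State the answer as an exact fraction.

θ(20/3) = 49/4860 rad

Load 1 — uniform load w=7 kN/m over full span:
  θ_1 = -wx(L-x)(L-2x)/(12EI) = -7·(20/3)·(10-(20/3))·(10-2·(20/3))/(12·10000) = 7/1620 rad
Load 2 — triangular load w₀=20 kN/m (0→w₀ over full span):
  θ_2 = -w₀(2x(L-x)(L-2x)(x+2L)+x²(L-x)²)/(120LEI) = -20·(2·(20/3)·(10-(20/3))·(10-2·(20/3))·((20/3)+2·10)+(20/3)²·(10-(20/3))²)/(120·10·10000) = 7/1215 rad
Superposition: θ = Σ θ_i = 49/4860 rad ≈ 0.010082 rad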